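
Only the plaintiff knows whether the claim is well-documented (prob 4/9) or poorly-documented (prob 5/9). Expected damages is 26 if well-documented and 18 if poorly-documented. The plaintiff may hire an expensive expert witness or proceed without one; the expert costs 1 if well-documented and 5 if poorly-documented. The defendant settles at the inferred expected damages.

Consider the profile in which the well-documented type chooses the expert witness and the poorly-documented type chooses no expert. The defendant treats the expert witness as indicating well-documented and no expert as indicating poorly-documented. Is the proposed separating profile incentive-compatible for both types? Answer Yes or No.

No

Under these beliefs, the expert witness earns settlement 26 and no expert earns settlement 18.
well-documented: the expert witness nets 26 − 1 = 25; no expert nets 18. well-documented prefers the expert witness.
poorly-documented: the expert witness nets 26 − 5 = 21; no expert nets 18. poorly-documented would deviate to the expert witness.
poorly-documented has a profitable deviation, so the profile is not an equilibrium.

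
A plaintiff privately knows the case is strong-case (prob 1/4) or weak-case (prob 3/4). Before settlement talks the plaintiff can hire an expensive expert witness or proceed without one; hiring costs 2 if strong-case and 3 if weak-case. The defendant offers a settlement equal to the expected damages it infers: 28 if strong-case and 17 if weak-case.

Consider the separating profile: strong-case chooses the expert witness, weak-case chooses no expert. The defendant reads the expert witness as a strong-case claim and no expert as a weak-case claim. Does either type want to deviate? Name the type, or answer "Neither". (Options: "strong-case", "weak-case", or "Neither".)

weak-case

The expert witness pays 28; no expert pays 17.
strong-case: assigned the expert witness, nets 28 − 2 = 26; deviating to no expert nets 17.
weak-case: assigned no expert, nets 17; deviating to the expert witness nets 28 − 3 = 25.
The weak-case type gains 8 by deviating.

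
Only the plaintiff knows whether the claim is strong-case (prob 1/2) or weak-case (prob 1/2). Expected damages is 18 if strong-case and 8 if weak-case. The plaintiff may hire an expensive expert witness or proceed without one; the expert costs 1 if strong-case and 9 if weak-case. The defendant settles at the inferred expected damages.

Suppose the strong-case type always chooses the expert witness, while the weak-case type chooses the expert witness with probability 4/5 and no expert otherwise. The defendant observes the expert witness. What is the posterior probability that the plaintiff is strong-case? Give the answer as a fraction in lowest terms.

5/9

P(the expert witness) = (1/2)·1 + (1/2)·(4/5) = 9/10.
By Bayes' rule, P(strong-case | the expert witness) = (1/2) / (9/10) = 5/9.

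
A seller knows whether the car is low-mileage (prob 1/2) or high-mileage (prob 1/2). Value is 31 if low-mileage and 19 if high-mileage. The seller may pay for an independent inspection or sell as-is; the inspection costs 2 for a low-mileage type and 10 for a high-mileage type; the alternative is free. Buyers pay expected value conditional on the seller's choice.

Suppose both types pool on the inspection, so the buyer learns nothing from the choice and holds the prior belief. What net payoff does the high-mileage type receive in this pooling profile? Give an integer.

Pooled price = 1/2·31 + 1/2·19 = 25.
high-mileage pays cost 10 for the inspection, so net payoff = 25 − 10 = 15.

15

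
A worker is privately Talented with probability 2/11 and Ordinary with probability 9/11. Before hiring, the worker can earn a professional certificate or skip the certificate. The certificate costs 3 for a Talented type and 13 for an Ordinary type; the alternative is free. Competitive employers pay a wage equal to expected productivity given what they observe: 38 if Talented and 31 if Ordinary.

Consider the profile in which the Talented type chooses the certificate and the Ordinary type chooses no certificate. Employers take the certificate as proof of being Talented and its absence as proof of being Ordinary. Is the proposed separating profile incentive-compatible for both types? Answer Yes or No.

Yes

Under these beliefs, the certificate earns wage 38 and no certificate earns wage 31.
Talented: the certificate nets 38 − 3 = 35; no certificate nets 31. Talented prefers the certificate.
Ordinary: the certificate nets 38 − 13 = 25; no certificate nets 31. Ordinary prefers no certificate.
Neither type deviates, so the separating profile is an equilibrium.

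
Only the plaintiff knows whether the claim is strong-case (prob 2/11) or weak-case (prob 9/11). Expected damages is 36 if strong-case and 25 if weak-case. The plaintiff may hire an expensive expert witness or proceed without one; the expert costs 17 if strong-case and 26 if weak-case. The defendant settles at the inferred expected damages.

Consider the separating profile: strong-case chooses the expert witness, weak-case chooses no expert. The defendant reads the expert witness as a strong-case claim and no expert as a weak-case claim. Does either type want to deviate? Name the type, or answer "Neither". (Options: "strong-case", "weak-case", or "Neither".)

strong-case

The expert witness pays 36; no expert pays 25.
strong-case: assigned the expert witness, nets 36 − 17 = 19; deviating to no expert nets 25.
weak-case: assigned no expert, nets 25; deviating to the expert witness nets 36 − 26 = 10.
The strong-case type gains 6 by deviating.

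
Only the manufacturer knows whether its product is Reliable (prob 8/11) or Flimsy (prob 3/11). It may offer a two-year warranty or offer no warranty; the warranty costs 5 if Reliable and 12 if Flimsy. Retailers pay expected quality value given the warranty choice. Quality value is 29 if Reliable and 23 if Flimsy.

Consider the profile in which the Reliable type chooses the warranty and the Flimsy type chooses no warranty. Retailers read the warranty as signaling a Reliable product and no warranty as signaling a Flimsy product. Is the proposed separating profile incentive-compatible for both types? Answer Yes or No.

Under these beliefs, the warranty earns price 29 and no warranty earns price 23.
Reliable: the warranty nets 29 − 5 = 24; no warranty nets 23. Reliable prefers the warranty.
Flimsy: the warranty nets 29 − 12 = 17; no warranty nets 23. Flimsy prefers no warranty.
Neither type deviates, so the separating profile is an equilibrium.

Yes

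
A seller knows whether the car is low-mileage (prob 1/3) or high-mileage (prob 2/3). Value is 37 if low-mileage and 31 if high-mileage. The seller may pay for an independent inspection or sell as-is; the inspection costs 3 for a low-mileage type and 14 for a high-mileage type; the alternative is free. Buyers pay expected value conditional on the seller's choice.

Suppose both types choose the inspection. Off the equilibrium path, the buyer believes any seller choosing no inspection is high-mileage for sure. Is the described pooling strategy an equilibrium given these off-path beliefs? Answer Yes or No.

No

On path, the buyer holds the prior and pays 1/3·37 + 2/3·31 = 33. Off path (no inspection), believing high-mileage, it pays 31.
low-mileage: the inspection nets 33 − 3 = 30; no inspection nets 31. low-mileage would deviate.
high-mileage: the inspection nets 33 − 14 = 19; no inspection nets 31. high-mileage would deviate.
A type deviates, so pooling fails.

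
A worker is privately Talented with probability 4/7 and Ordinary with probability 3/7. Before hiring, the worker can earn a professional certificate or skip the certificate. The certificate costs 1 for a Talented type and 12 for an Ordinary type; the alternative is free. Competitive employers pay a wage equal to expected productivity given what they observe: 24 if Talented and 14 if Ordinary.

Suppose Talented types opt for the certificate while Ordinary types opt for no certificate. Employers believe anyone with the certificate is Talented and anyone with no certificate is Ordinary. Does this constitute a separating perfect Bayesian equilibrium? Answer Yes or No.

Yes

Under these beliefs, the certificate earns wage 24 and no certificate earns wage 14.
Talented: the certificate nets 24 − 1 = 23; no certificate nets 14. Talented prefers the certificate.
Ordinary: the certificate nets 24 − 12 = 12; no certificate nets 14. Ordinary prefers no certificate.
Neither type deviates, so the separating profile is an equilibrium.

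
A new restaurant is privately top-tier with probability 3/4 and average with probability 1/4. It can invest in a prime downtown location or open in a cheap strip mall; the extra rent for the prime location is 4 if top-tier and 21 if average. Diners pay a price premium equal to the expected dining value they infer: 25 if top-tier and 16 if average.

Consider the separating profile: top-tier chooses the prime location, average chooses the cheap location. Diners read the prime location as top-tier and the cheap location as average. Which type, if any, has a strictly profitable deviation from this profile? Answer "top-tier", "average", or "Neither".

The prime location pays 25; the cheap location pays 16.
top-tier: assigned the prime location, nets 25 − 4 = 21; deviating to the cheap location nets 16.
average: assigned the cheap location, nets 16; deviating to the prime location nets 25 − 21 = 4.
Both types strictly prefer their assigned action; no profitable deviation.

Neither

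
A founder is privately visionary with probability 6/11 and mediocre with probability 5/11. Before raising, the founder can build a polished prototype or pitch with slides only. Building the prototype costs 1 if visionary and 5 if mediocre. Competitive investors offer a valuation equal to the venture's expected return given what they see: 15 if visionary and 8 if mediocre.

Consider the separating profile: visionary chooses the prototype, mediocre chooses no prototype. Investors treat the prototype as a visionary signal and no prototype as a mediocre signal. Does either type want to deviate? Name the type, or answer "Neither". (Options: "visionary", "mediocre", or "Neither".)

mediocre

The prototype pays 15; no prototype pays 8.
visionary: assigned the prototype, nets 15 − 1 = 14; deviating to no prototype nets 8.
mediocre: assigned no prototype, nets 8; deviating to the prototype nets 15 − 5 = 10.
The mediocre type gains 2 by deviating.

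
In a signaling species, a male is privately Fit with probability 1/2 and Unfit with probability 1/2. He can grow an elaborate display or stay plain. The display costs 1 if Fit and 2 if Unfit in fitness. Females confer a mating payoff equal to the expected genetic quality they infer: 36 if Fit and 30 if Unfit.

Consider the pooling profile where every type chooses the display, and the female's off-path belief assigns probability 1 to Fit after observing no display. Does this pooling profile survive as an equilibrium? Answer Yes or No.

On path, the female holds the prior and pays 1/2·36 + 1/2·30 = 33. Off path (no display), believing Fit, it pays 36.
Fit: the display nets 33 − 1 = 32; no display nets 36. Fit would deviate.
Unfit: the display nets 33 − 2 = 31; no display nets 36. Unfit would deviate.
A type deviates, so pooling fails.

No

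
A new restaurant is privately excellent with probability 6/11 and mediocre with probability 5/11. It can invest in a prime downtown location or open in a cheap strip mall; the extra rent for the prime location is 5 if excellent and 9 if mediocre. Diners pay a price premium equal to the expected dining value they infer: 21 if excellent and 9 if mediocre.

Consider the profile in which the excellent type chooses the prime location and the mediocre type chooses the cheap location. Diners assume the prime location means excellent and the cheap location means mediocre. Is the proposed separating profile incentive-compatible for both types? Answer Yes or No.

Under these beliefs, the prime location earns price premium 21 and the cheap location earns price premium 9.
excellent: the prime location nets 21 − 5 = 16; the cheap location nets 9. excellent prefers the prime location.
mediocre: the prime location nets 21 − 9 = 12; the cheap location nets 9. mediocre would deviate to the prime location.
mediocre has a profitable deviation, so the profile is not an equilibrium.

No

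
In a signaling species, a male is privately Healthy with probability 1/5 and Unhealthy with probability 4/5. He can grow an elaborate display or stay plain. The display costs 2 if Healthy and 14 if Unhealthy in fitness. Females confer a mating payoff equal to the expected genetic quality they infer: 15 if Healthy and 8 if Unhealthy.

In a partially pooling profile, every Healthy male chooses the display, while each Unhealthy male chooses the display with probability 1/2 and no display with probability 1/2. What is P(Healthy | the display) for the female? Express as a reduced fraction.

P(the display) = (1/5)·1 + (4/5)·(1/2) = 3/5.
By Bayes' rule, P(Healthy | the display) = (1/5) / (3/5) = 1/3.

1/3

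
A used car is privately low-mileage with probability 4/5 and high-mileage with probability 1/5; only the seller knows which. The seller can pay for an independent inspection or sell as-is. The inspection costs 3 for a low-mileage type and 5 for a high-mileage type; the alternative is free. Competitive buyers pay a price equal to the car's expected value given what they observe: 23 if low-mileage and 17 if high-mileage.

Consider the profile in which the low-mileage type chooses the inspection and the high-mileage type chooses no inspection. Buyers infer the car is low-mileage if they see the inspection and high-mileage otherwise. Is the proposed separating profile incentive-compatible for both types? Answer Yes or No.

No

Under these beliefs, the inspection earns price 23 and no inspection earns price 17.
low-mileage: the inspection nets 23 − 3 = 20; no inspection nets 17. low-mileage prefers the inspection.
high-mileage: the inspection nets 23 − 5 = 18; no inspection nets 17. high-mileage would deviate to the inspection.
high-mileage has a profitable deviation, so the profile is not an equilibrium.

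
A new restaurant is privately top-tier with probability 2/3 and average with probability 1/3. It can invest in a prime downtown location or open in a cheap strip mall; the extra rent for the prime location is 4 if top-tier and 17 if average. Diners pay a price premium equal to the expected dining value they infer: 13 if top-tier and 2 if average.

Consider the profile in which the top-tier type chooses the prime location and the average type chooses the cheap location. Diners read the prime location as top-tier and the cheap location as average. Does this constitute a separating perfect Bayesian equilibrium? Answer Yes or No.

Under these beliefs, the prime location earns price premium 13 and the cheap location earns price premium 2.
top-tier: the prime location nets 13 − 4 = 9; the cheap location nets 2. top-tier prefers the prime location.
average: the prime location nets 13 − 17 = -4; the cheap location nets 2. average prefers the cheap location.
Neither type deviates, so the separating profile is an equilibrium.

Yes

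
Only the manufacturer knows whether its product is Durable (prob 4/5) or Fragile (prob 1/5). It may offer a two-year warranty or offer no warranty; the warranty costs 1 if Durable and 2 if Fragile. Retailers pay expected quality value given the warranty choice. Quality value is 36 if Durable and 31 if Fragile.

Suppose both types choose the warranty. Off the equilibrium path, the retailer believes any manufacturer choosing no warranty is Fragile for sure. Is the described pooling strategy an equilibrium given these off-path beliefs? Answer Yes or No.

On path, the retailer holds the prior and pays 4/5·36 + 1/5·31 = 35. Off path (no warranty), believing Fragile, it pays 31.
Durable: the warranty nets 35 − 1 = 34; no warranty nets 31. Durable stays.
Fragile: the warranty nets 35 − 2 = 33; no warranty nets 31. Fragile stays.
No type deviates, so pooling is sustained.

Yes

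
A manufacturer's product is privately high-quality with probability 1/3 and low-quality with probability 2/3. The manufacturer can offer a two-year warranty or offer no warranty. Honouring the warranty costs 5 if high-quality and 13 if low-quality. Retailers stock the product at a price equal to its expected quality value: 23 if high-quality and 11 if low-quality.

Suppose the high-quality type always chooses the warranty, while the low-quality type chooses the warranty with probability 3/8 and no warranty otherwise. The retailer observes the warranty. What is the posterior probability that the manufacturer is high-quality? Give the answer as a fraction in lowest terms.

4/7

P(the warranty) = (1/3)·1 + (2/3)·(3/8) = 7/12.
By Bayes' rule, P(high-quality | the warranty) = (1/3) / (7/12) = 4/7.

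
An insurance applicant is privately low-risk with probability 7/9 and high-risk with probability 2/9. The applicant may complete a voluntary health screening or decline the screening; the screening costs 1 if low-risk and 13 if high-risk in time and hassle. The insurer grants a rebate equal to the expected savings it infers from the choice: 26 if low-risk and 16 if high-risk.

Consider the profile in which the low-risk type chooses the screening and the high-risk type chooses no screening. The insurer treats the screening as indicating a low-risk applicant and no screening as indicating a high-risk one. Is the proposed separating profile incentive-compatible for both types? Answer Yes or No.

Yes

Under these beliefs, the screening earns rebate 26 and no screening earns rebate 16.
low-risk: the screening nets 26 − 1 = 25; no screening nets 16. low-risk prefers the screening.
high-risk: the screening nets 26 − 13 = 13; no screening nets 16. high-risk prefers no screening.
Neither type deviates, so the separating profile is an equilibrium.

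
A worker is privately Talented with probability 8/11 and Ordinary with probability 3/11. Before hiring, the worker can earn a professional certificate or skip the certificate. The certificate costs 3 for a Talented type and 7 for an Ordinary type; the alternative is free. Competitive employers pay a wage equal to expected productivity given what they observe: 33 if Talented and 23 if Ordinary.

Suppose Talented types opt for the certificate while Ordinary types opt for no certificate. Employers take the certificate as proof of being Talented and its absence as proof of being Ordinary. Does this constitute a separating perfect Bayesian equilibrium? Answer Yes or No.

Under these beliefs, the certificate earns wage 33 and no certificate earns wage 23.
Talented: the certificate nets 33 − 3 = 30; no certificate nets 23. Talented prefers the certificate.
Ordinary: the certificate nets 33 − 7 = 26; no certificate nets 23. Ordinary would deviate to the certificate.
Ordinary has a profitable deviation, so the profile is not an equilibrium.

No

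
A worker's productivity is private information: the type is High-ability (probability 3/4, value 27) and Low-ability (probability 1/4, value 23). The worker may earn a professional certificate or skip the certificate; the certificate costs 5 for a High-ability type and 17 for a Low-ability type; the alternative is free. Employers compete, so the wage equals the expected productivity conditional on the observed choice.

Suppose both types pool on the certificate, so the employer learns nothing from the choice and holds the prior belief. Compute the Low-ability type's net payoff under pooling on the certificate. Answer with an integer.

Pooled wage = 3/4·27 + 1/4·23 = 26.
Low-ability pays cost 17 for the certificate, so net payoff = 26 − 17 = 9.

9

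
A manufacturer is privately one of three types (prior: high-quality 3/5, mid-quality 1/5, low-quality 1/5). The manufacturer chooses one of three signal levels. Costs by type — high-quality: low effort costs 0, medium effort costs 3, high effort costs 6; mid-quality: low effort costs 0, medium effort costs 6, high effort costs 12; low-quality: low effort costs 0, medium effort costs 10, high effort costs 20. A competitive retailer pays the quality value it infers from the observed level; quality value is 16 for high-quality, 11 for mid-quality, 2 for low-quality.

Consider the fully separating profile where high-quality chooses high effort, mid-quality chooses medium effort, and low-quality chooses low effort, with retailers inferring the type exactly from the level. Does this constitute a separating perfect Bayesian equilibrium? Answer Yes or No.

Separating prices: high effort → 16, medium effort → 11, low effort → 2.
high-quality (assigned high effort): low effort: 2 − 0 = 2; medium effort: 11 − 3 = 8; high effort: 16 − 6 = 10. high-quality stays.
mid-quality (assigned medium effort): low effort: 2 − 0 = 2; medium effort: 11 − 6 = 5; high effort: 16 − 12 = 4. mid-quality stays.
low-quality (assigned low effort): low effort: 2 − 0 = 2; medium effort: 11 − 10 = 1; high effort: 16 − 20 = -4. low-quality stays.
Every type prefers its assigned level; separation holds.

Yes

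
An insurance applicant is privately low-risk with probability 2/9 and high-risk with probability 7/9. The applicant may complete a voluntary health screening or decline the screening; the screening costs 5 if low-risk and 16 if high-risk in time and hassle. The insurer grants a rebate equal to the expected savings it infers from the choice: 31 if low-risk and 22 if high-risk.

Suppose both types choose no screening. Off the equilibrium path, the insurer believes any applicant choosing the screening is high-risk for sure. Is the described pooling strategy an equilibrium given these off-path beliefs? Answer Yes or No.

On path, the insurer holds the prior and pays 2/9·31 + 7/9·22 = 24. Off path (the screening), believing high-risk, it pays 22.
low-risk: no screening nets 24; the screening nets 22 − 5 = 17. low-risk stays.
high-risk: no screening nets 24; the screening nets 22 − 16 = 6. high-risk stays.
No type deviates, so pooling is sustained.

Yes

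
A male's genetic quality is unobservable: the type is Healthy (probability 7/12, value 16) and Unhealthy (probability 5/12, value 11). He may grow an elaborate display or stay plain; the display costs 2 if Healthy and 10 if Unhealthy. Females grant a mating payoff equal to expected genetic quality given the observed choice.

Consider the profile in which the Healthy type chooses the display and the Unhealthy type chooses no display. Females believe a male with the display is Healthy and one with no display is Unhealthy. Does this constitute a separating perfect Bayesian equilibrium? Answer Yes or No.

Yes

Under these beliefs, the display earns mating payoff 16 and no display earns mating payoff 11.
Healthy: the display nets 16 − 2 = 14; no display nets 11. Healthy prefers the display.
Unhealthy: the display nets 16 − 10 = 6; no display nets 11. Unhealthy prefers no display.
Neither type deviates, so the separating profile is an equilibrium.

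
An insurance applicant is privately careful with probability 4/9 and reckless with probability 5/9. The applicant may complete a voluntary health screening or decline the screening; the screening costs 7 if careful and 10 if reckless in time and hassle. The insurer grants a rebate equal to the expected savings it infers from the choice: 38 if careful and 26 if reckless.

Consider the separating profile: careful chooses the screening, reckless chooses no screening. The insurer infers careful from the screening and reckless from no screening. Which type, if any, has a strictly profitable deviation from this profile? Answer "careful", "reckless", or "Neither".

reckless

The screening pays 38; no screening pays 26.
careful: assigned the screening, nets 38 − 7 = 31; deviating to no screening nets 26.
reckless: assigned no screening, nets 26; deviating to the screening nets 38 − 10 = 28.
The reckless type gains 2 by deviating.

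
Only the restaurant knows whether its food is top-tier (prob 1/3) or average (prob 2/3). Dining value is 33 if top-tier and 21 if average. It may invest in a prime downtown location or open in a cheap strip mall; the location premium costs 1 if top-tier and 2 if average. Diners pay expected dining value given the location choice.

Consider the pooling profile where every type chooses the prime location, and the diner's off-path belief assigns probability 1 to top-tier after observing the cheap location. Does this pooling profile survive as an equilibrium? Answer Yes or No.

On path, the diner holds the prior and pays 1/3·33 + 2/3·21 = 25. Off path (the cheap location), believing top-tier, it pays 33.
top-tier: the prime location nets 25 − 1 = 24; the cheap location nets 33. top-tier would deviate.
average: the prime location nets 25 − 2 = 23; the cheap location nets 33. average would deviate.
A type deviates, so pooling fails.

No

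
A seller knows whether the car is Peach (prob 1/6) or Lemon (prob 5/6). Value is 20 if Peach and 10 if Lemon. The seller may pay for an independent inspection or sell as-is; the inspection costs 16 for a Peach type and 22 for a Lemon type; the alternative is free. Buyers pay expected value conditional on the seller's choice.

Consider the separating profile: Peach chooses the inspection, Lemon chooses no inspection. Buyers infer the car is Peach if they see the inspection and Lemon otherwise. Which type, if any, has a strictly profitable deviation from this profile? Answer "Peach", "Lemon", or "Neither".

The inspection pays 20; no inspection pays 10.
Peach: assigned the inspection, nets 20 − 16 = 4; deviating to no inspection nets 10.
Lemon: assigned no inspection, nets 10; deviating to the inspection nets 20 − 22 = -2.
The Peach type gains 6 by deviating.

Peach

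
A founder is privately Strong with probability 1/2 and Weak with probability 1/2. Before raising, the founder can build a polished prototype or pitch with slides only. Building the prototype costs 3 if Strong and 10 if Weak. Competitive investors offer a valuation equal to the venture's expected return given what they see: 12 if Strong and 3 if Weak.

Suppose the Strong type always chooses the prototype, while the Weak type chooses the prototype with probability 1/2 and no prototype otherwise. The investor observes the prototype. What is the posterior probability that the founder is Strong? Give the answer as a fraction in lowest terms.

2/3

P(the prototype) = (1/2)·1 + (1/2)·(1/2) = 3/4.
By Bayes' rule, P(Strong | the prototype) = (1/2) / (3/4) = 2/3.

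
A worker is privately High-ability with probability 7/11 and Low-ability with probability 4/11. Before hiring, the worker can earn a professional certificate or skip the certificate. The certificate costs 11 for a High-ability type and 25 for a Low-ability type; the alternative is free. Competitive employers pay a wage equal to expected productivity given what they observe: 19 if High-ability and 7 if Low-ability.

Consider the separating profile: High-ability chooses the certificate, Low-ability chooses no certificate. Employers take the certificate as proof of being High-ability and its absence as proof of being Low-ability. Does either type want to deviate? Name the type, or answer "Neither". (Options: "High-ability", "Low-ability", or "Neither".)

The certificate pays 19; no certificate pays 7.
High-ability: assigned the certificate, nets 19 − 11 = 8; deviating to no certificate nets 7.
Low-ability: assigned no certificate, nets 7; deviating to the certificate nets 19 − 25 = -6.
Both types strictly prefer their assigned action; no profitable deviation.

Neither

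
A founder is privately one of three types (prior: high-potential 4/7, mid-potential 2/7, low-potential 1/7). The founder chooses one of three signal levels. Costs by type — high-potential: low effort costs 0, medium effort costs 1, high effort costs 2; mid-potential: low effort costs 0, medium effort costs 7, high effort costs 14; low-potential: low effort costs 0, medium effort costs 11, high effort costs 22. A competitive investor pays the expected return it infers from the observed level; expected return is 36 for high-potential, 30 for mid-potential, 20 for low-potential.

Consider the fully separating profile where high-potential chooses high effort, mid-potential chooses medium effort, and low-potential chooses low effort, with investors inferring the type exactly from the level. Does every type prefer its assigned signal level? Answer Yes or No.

Yes

Separating valuations: high effort → 36, medium effort → 30, low effort → 20.
high-potential (assigned high effort): low effort: 20 − 0 = 20; medium effort: 30 − 1 = 29; high effort: 36 − 2 = 34. high-potential stays.
mid-potential (assigned medium effort): low effort: 20 − 0 = 20; medium effort: 30 − 7 = 23; high effort: 36 − 14 = 22. mid-potential stays.
low-potential (assigned low effort): low effort: 20 − 0 = 20; medium effort: 30 − 11 = 19; high effort: 36 − 22 = 14. low-potential stays.
Every type prefers its assigned level; separation holds.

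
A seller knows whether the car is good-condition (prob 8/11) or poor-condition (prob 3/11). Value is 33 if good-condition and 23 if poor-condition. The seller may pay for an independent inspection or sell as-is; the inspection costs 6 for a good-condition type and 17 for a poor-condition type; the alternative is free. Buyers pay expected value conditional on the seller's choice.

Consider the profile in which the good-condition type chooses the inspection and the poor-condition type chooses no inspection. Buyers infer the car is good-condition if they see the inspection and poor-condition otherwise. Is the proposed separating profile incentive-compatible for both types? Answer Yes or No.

Under these beliefs, the inspection earns price 33 and no inspection earns price 23.
good-condition: the inspection nets 33 − 6 = 27; no inspection nets 23. good-condition prefers the inspection.
poor-condition: the inspection nets 33 − 17 = 16; no inspection nets 23. poor-condition prefers no inspection.
Neither type deviates, so the separating profile is an equilibrium.

Yes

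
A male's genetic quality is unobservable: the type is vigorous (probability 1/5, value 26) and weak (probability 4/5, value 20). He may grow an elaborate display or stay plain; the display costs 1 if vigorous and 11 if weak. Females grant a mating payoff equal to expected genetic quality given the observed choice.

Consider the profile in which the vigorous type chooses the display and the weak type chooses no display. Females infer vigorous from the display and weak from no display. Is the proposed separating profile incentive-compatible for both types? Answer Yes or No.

Under these beliefs, the display earns mating payoff 26 and no display earns mating payoff 20.
vigorous: the display nets 26 − 1 = 25; no display nets 20. vigorous prefers the display.
weak: the display nets 26 − 11 = 15; no display nets 20. weak prefers no display.
Neither type deviates, so the separating profile is an equilibrium.

Yes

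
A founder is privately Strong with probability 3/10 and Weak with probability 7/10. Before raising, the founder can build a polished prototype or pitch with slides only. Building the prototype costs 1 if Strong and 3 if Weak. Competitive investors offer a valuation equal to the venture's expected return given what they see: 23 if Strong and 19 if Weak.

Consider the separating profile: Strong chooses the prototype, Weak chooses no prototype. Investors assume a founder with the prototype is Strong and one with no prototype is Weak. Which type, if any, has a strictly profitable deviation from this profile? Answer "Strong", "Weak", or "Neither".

Weak

The prototype pays 23; no prototype pays 19.
Strong: assigned the prototype, nets 23 − 1 = 22; deviating to no prototype nets 19.
Weak: assigned no prototype, nets 19; deviating to the prototype nets 23 − 3 = 20.
The Weak type gains 1 by deviating.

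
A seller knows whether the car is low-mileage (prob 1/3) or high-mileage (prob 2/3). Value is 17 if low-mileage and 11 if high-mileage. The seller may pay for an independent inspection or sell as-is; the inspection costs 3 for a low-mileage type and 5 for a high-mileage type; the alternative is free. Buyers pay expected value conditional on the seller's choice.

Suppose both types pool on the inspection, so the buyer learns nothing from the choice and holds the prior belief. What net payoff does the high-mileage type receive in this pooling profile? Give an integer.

8

Pooled price = 1/3·17 + 2/3·11 = 13.
high-mileage pays cost 5 for the inspection, so net payoff = 13 − 5 = 8.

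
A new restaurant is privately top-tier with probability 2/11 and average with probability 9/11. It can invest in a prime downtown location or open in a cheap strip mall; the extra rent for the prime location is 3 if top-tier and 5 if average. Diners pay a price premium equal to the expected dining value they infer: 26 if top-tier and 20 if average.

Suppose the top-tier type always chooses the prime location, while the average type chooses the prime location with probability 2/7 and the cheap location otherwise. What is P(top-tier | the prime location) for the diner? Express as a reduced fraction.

7/16

P(the prime location) = (2/11)·1 + (9/11)·(2/7) = 32/77.
By Bayes' rule, P(top-tier | the prime location) = (2/11) / (32/77) = 7/16.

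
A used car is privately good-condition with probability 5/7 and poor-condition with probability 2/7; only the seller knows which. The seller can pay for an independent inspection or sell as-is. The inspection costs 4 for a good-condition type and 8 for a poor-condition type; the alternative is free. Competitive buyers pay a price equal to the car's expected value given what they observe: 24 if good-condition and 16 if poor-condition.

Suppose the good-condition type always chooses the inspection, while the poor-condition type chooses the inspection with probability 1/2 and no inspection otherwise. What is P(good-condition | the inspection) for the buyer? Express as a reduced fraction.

5/6

P(the inspection) = (5/7)·1 + (2/7)·(1/2) = 6/7.
By Bayes' rule, P(good-condition | the inspection) = (5/7) / (6/7) = 5/6.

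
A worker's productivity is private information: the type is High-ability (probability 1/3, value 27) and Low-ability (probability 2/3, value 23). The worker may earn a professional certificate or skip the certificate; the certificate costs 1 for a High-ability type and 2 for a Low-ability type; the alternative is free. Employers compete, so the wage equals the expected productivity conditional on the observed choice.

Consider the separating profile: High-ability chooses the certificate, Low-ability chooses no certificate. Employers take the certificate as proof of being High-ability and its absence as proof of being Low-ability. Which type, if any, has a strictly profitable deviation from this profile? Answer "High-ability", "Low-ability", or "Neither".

Low-ability

The certificate pays 27; no certificate pays 23.
High-ability: assigned the certificate, nets 27 − 1 = 26; deviating to no certificate nets 23.
Low-ability: assigned no certificate, nets 23; deviating to the certificate nets 27 − 2 = 25.
The Low-ability type gains 2 by deviating.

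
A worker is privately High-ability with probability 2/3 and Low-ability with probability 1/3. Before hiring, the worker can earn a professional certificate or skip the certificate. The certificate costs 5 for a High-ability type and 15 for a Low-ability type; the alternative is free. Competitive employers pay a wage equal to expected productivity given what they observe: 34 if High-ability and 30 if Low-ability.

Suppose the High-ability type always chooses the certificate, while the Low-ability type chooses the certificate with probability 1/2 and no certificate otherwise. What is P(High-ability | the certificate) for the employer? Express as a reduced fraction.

4/5

P(the certificate) = (2/3)·1 + (1/3)·(1/2) = 5/6.
By Bayes' rule, P(High-ability | the certificate) = (2/3) / (5/6) = 4/5.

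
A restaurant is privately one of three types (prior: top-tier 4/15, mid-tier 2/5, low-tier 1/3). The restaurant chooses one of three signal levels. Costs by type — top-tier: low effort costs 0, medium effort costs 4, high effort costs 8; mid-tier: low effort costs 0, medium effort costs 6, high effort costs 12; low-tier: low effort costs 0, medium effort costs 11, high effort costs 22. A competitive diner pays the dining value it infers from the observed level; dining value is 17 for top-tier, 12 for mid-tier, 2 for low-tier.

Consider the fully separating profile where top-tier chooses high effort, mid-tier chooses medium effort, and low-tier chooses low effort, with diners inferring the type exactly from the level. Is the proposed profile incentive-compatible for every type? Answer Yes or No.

Separating price premiums: high effort → 17, medium effort → 12, low effort → 2.
top-tier (assigned high effort): low effort: 2 − 0 = 2; medium effort: 12 − 4 = 8; high effort: 17 − 8 = 9. top-tier stays.
mid-tier (assigned medium effort): low effort: 2 − 0 = 2; medium effort: 12 − 6 = 6; high effort: 17 − 12 = 5. mid-tier stays.
low-tier (assigned low effort): low effort: 2 − 0 = 2; medium effort: 12 − 11 = 1; high effort: 17 − 22 = -5. low-tier stays.
Every type prefers its assigned level; separation holds.

Yes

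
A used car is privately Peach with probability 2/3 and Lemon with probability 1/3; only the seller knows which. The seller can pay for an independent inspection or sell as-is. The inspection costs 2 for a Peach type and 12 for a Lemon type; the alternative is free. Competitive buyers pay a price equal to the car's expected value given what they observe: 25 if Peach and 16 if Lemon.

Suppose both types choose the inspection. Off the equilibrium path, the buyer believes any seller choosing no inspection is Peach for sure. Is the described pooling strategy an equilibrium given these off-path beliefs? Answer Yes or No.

On path, the buyer holds the prior and pays 2/3·25 + 1/3·16 = 22. Off path (no inspection), believing Peach, it pays 25.
Peach: the inspection nets 22 − 2 = 20; no inspection nets 25. Peach would deviate.
Lemon: the inspection nets 22 − 12 = 10; no inspection nets 25. Lemon would deviate.
A type deviates, so pooling fails.

No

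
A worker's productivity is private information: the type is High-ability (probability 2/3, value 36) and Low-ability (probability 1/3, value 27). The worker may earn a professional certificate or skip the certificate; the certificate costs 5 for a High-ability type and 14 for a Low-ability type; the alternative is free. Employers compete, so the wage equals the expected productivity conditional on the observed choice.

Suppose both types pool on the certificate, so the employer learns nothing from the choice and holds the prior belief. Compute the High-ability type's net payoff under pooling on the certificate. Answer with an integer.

28

Pooled wage = 2/3·36 + 1/3·27 = 33.
High-ability pays cost 5 for the certificate, so net payoff = 33 − 5 = 28.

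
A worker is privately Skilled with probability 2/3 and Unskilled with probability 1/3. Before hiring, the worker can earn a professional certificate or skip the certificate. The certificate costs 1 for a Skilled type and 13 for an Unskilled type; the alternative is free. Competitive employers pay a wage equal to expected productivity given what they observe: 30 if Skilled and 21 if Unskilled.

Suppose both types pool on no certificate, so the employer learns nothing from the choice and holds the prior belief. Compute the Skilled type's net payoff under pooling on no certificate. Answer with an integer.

27

Pooled wage = 2/3·30 + 1/3·21 = 27.
Skilled pays no cost for no certificate, so net payoff = 27.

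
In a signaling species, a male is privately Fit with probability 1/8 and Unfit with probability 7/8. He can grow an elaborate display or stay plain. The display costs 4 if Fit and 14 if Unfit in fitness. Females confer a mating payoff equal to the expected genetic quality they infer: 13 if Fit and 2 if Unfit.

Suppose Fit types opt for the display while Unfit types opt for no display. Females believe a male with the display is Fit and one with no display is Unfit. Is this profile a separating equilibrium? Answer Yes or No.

Yes

Under these beliefs, the display earns mating payoff 13 and no display earns mating payoff 2.
Fit: the display nets 13 − 4 = 9; no display nets 2. Fit prefers the display.
Unfit: the display nets 13 − 14 = -1; no display nets 2. Unfit prefers no display.
Neither type deviates, so the separating profile is an equilibrium.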